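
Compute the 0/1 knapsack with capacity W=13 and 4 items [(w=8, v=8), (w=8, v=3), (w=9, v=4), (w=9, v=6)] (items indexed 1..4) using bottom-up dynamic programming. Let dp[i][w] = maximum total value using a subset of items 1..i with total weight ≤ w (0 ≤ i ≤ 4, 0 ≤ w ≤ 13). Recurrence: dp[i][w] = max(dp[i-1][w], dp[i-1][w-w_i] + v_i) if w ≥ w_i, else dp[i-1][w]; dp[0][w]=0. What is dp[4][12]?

i\w   0   1   2   3   4   5   6   7   8   9  10  11  12  13
  0   0   0   0   0   0   0   0   0   0   0   0   0   0   0
  1   0   0   0   0   0   0   0   0   8   8   8   8   8   8
  2   0   0   0   0   0   0   0   0   8   8   8   8   8   8
  3   0   0   0   0   0   0   0   0   8   8   8   8   8   8
  4   0   0   0   0   0   0   0   0   8   8   8   8   8   8

8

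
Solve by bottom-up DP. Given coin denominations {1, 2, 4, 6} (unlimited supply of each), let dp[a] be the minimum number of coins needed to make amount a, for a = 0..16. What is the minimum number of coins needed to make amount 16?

3

 a  0  1  2  3  4  5  6  7  8  9 10 11 12 13 14 15 16
dp  0  1  1  2  1  2  1  2  2  3  2  3  2  3  3  4  3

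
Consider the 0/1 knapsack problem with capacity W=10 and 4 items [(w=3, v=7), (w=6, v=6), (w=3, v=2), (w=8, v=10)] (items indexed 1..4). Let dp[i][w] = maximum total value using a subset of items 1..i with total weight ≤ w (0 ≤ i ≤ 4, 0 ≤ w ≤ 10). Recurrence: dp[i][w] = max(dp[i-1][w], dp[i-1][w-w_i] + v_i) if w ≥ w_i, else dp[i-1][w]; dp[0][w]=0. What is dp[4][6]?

9

i\w   0   1   2   3   4   5   6   7   8   9  10
  0   0   0   0   0   0   0   0   0   0   0   0
  1   0   0   0   7   7   7   7   7   7   7   7
  2   0   0   0   7   7   7   7   7   7  13  13
  3   0   0   0   7   7   7   9   9   9  13  13
  4   0   0   0   7   7   7   9   9  10  13  13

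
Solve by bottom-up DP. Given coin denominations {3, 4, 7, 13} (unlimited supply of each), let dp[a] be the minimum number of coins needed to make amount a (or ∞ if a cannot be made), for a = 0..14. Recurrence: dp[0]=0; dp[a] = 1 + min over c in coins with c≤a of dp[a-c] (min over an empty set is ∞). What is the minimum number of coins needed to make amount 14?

 a  0  1  2  3  4  5  6  7  8  9 10 11 12 13 14
dp  0  -  -  1  1  -  2  1  2  3  2  2  3  1  2
(- denotes ∞ / unreachable)

2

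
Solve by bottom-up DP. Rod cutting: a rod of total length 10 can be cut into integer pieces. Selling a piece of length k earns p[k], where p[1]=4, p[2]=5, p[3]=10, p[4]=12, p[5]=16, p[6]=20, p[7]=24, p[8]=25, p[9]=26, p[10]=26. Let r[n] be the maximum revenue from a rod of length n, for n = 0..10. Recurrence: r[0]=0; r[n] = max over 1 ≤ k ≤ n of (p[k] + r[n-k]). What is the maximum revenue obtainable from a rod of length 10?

40

   n    0    1    2    3    4    5    6    7    8    9   10
r[n]    0    4    8   12   16   20   24   28   32   36   40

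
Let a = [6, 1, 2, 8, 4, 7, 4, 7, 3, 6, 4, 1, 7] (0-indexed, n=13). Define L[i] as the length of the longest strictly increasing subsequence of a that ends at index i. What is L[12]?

5

   i    0    1    2    3    4    5    6    7    8    9   10   11   12
a[i]    6    1    2    8    4    7    4    7    3    6    4    1    7
L[i]    1    1    2    3    3    4    3    4    3    4    4    1    5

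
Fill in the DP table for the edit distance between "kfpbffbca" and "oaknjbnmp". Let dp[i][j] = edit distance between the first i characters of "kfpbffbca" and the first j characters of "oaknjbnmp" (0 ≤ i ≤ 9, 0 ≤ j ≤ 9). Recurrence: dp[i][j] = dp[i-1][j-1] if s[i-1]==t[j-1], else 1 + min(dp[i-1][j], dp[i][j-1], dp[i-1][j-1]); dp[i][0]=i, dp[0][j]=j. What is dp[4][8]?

6

   ''  o  a  k  n  j  b  n  m  p
''  0  1  2  3  4  5  6  7  8  9
 k  1  1  2  2  3  4  5  6  7  8
 f  2  2  2  3  3  4  5  6  7  8
 p  3  3  3  3  4  4  5  6  7  7
 b  4  4  4  4  4  5  4  5  6  7
 f  5  5  5  5  5  5  5  5  6  7
 f  6  6  6  6  6  6  6  6  6  7
 b  7  7  7  7  7  7  6  7  7  7
 c  8  8  8  8  8  8  7  7  8  8
 a  9  9  8  9  9  9  8  8  8  9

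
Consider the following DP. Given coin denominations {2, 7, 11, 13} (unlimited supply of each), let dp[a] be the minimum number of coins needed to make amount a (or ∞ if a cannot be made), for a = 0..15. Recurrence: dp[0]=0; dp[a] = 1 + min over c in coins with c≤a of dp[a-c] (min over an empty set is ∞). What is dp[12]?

 a  0  1  2  3  4  5  6  7  8  9 10 11 12 13 14 15
dp  0  -  1  -  2  -  3  1  4  2  5  1  6  1  2  2
(- denotes ∞ / unreachable)

6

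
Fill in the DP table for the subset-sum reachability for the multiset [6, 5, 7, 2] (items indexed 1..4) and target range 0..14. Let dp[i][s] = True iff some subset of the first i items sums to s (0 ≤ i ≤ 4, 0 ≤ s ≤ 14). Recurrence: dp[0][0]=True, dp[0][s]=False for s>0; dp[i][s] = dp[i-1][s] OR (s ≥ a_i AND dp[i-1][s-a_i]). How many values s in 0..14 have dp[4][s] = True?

11

i\s   0   1   2   3   4   5   6   7   8   9  10  11  12  13  14
  0   T   F   F   F   F   F   F   F   F   F   F   F   F   F   F
  1   T   F   F   F   F   F   T   F   F   F   F   F   F   F   F
  2   T   F   F   F   F   T   T   F   F   F   F   T   F   F   F
  3   T   F   F   F   F   T   T   T   F   F   F   T   T   T   F
  4   T   F   T   F   F   T   T   T   T   T   F   T   T   T   T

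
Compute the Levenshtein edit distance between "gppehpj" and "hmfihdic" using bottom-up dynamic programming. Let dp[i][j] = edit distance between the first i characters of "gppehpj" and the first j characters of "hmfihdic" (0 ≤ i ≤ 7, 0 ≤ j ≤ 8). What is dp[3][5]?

   ''  h  m  f  i  h  d  i  c
''  0  1  2  3  4  5  6  7  8
 g  1  1  2  3  4  5  6  7  8
 p  2  2  2  3  4  5  6  7  8
 p  3  3  3  3  4  5  6  7  8
 e  4  4  4  4  4  5  6  7  8
 h  5  4  5  5  5  4  5  6  7
 p  6  5  5  6  6  5  5  6  7
 j  7  6  6  6  7  6  6  6  7

5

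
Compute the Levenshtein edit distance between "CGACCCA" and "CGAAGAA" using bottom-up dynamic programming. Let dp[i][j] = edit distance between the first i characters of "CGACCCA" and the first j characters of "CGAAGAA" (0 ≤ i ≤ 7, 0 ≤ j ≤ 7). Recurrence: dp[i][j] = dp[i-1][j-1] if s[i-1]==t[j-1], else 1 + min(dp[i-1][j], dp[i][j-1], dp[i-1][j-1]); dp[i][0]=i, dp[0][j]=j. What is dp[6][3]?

3

   ''  C  G  A  A  G  A  A
''  0  1  2  3  4  5  6  7
 C  1  0  1  2  3  4  5  6
 G  2  1  0  1  2  3  4  5
 A  3  2  1  0  1  2  3  4
 C  4  3  2  1  1  2  3  4
 C  5  4  3  2  2  2  3  4
 C  6  5  4  3  3  3  3  4
 A  7  6  5  4  3  4  3  3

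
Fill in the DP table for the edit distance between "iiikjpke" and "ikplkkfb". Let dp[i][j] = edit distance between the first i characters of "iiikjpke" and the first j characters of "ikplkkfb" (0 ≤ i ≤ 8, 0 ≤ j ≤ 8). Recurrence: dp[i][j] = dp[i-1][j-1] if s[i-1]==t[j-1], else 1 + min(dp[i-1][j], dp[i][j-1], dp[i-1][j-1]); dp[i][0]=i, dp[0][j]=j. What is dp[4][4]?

   ''  i  k  p  l  k  k  f  b
''  0  1  2  3  4  5  6  7  8
 i  1  0  1  2  3  4  5  6  7
 i  2  1  1  2  3  4  5  6  7
 i  3  2  2  2  3  4  5  6  7
 k  4  3  2  3  3  3  4  5  6
 j  5  4  3  3  4  4  4  5  6
 p  6  5  4  3  4  5  5  5  6
 k  7  6  5  4  4  4  5  6  6
 e  8  7  6  5  5  5  5  6  7

3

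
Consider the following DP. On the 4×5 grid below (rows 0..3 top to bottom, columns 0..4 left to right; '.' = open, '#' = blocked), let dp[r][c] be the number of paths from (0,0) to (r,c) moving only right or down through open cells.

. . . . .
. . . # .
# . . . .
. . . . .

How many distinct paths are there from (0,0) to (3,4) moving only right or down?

18

r\c   0   1   2   3   4
  0   1   1   1   1   1
  1   1   2   3   0   1
  2   0   2   5   5   6
  3   0   2   7  12  18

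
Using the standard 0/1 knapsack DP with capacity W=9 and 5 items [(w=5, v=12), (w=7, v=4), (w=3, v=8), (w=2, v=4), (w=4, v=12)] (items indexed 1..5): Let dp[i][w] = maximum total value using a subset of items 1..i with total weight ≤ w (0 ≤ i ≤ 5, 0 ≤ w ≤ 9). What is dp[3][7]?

i\w   0   1   2   3   4   5   6   7   8   9
  0   0   0   0   0   0   0   0   0   0   0
  1   0   0   0   0   0  12  12  12  12  12
  2   0   0   0   0   0  12  12  12  12  12
  3   0   0   0   8   8  12  12  12  20  20
  4   0   0   4   8   8  12  12  16  20  20
  5   0   0   4   8  12  12  16  20  20  24

12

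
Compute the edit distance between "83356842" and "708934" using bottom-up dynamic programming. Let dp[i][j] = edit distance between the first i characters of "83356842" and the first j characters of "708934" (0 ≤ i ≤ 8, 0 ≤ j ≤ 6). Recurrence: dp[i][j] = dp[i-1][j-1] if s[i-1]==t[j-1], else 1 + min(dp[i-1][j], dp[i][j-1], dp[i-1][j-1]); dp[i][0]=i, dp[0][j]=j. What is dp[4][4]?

   ''  7  0  8  9  3  4
''  0  1  2  3  4  5  6
 8  1  1  2  2  3  4  5
 3  2  2  2  3  3  3  4
 3  3  3  3  3  4  3  4
 5  4  4  4  4  4  4  4
 6  5  5  5  5  5  5  5
 8  6  6  6  5  6  6  6
 4  7  7  7  6  6  7  6
 2  8  8  8  7  7  7  7

4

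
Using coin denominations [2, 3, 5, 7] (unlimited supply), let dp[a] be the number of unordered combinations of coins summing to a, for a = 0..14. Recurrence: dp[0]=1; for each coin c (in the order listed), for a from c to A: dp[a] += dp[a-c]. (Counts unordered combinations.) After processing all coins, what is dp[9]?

after  coin     0     1     2     3     4     5     6     7     8     9    10    11    12    13    14
          2     1     0     1     0     1     0     1     0     1     0     1     0     1     0     1
          3     1     0     1     1     1     1     2     1     2     2     2     2     3     2     3
          5     1     0     1     1     1     2     2     2     3     3     4     4     5     5     6
          7     1     0     1     1     1     2     2     3     3     4     5     5     7     7     9

4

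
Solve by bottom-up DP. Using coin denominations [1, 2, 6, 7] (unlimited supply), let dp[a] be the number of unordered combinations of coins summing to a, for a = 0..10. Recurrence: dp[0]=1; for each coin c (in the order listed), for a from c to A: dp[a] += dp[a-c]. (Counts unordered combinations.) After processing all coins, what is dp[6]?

after  coin     0     1     2     3     4     5     6     7     8     9    10
          1     1     1     1     1     1     1     1     1     1     1     1
          2     1     1     2     2     3     3     4     4     5     5     6
          6     1     1     2     2     3     3     5     5     7     7     9
          7     1     1     2     2     3     3     5     6     8     9    11

5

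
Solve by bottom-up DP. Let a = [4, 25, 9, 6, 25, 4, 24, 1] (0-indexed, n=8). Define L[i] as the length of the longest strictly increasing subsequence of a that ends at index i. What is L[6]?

   i    0    1    2    3    4    5    6    7
a[i]    4   25    9    6   25    4   24    1
L[i]    1    2    2    2    3    1    3    1

3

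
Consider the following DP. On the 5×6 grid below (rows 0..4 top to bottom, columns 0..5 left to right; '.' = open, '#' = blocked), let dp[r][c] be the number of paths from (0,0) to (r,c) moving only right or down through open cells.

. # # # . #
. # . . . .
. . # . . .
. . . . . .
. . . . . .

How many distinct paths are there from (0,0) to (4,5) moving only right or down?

11

r\c   0   1   2   3   4   5
  0   1   0   0   0   0   0
  1   1   0   0   0   0   0
  2   1   1   0   0   0   0
  3   1   2   2   2   2   2
  4   1   3   5   7   9  11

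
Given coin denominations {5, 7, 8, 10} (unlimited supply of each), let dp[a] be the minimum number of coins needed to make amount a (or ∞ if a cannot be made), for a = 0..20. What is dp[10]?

1

 a  0  1  2  3  4  5  6  7  8  9 10 11 12 13 14 15 16 17 18 19 20
dp  0  -  -  -  -  1  -  1  1  -  1  -  2  2  2  2  2  2  2  3  2
(- denotes ∞ / unreachable)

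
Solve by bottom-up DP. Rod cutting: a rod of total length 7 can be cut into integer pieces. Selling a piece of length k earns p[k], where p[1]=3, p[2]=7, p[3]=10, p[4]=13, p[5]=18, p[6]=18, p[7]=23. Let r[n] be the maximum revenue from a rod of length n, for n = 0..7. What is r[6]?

21

   n    0    1    2    3    4    5    6    7
r[n]    0    3    7   10   14   18   21   25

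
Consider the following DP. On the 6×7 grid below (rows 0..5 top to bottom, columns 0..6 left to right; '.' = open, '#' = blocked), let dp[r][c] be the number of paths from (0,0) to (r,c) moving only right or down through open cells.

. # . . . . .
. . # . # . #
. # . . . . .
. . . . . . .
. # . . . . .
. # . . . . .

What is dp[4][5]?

r\c   0   1   2   3   4   5   6
  0   1   0   0   0   0   0   0
  1   1   1   0   0   0   0   0
  2   1   0   0   0   0   0   0
  3   1   1   1   1   1   1   1
  4   1   0   1   2   3   4   5
  5   1   0   1   3   6  10  15

4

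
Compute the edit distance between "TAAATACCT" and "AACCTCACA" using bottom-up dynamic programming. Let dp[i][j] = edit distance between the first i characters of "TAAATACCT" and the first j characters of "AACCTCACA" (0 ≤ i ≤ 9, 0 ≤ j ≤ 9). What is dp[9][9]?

   ''  A  A  C  C  T  C  A  C  A
''  0  1  2  3  4  5  6  7  8  9
 T  1  1  2  3  4  4  5  6  7  8
 A  2  1  1  2  3  4  5  5  6  7
 A  3  2  1  2  3  4  5  5  6  6
 A  4  3  2  2  3  4  5  5  6  6
 T  5  4  3  3  3  3  4  5  6  7
 A  6  5  4  4  4  4  4  4  5  6
 C  7  6  5  4  4  5  4  5  4  5
 C  8  7  6  5  4  5  5  5  5  5
 T  9  8  7  6  5  4  5  6  6  6

6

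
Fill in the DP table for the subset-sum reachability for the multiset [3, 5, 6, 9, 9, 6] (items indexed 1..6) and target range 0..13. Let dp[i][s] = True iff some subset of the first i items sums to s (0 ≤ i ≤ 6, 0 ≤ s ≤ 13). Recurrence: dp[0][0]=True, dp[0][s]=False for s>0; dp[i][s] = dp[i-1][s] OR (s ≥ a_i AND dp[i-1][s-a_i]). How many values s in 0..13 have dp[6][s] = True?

8

i\s   0   1   2   3   4   5   6   7   8   9  10  11  12  13
  0   T   F   F   F   F   F   F   F   F   F   F   F   F   F
  1   T   F   F   T   F   F   F   F   F   F   F   F   F   F
  2   T   F   F   T   F   T   F   F   T   F   F   F   F   F
  3   T   F   F   T   F   T   T   F   T   T   F   T   F   F
  4   T   F   F   T   F   T   T   F   T   T   F   T   T   F
  5   T   F   F   T   F   T   T   F   T   T   F   T   T   F
  6   T   F   F   T   F   T   T   F   T   T   F   T   T   F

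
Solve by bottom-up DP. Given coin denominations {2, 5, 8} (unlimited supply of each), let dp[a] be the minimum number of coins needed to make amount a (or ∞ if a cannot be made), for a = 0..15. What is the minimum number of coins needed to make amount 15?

 a  0  1  2  3  4  5  6  7  8  9 10 11 12 13 14 15
dp  0  -  1  -  2  1  3  2  1  3  2  4  3  2  4  3
(- denotes ∞ / unreachable)

3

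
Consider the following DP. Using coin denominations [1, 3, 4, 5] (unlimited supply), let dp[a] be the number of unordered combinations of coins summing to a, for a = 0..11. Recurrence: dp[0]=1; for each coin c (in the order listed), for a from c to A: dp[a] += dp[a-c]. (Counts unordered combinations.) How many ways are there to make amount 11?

after  coin     0     1     2     3     4     5     6     7     8     9    10    11
          1     1     1     1     1     1     1     1     1     1     1     1     1
          3     1     1     1     2     2     2     3     3     3     4     4     4
          4     1     1     1     2     3     3     4     5     6     7     8     9
          5     1     1     1     2     3     4     5     6     8    10    12    14

14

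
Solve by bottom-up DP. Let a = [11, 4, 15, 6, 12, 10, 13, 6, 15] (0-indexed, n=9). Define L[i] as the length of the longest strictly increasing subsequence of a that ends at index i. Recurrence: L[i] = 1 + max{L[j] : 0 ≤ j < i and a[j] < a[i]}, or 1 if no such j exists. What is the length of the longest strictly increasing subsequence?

   i    0    1    2    3    4    5    6    7    8
a[i]   11    4   15    6   12   10   13    6   15
L[i]    1    1    2    2    3    3    4    2    5

5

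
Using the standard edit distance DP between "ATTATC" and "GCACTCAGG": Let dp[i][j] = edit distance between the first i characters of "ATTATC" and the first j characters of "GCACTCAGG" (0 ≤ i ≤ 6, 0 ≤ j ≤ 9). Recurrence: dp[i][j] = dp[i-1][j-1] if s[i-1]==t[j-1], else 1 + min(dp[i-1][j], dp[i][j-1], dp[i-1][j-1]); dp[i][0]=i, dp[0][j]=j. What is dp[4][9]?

6

   ''  G  C  A  C  T  C  A  G  G
''  0  1  2  3  4  5  6  7  8  9
 A  1  1  2  2  3  4  5  6  7  8
 T  2  2  2  3  3  3  4  5  6  7
 T  3  3  3  3  4  3  4  5  6  7
 A  4  4  4  3  4  4  4  4  5  6
 T  5  5  5  4  4  4  5  5  5  6
 C  6  6  5  5  4  5  4  5  6  6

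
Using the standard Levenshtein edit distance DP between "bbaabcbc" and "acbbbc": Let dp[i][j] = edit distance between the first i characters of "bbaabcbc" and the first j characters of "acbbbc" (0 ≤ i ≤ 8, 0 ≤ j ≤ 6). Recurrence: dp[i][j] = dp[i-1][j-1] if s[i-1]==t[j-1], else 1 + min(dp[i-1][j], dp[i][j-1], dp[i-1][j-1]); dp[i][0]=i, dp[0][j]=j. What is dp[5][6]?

   ''  a  c  b  b  b  c
''  0  1  2  3  4  5  6
 b  1  1  2  2  3  4  5
 b  2  2  2  2  2  3  4
 a  3  2  3  3  3  3  4
 a  4  3  3  4  4  4  4
 b  5  4  4  3  4  4  5
 c  6  5  4  4  4  5  4
 b  7  6  5  4  4  4  5
 c  8  7  6  5  5  5  4

5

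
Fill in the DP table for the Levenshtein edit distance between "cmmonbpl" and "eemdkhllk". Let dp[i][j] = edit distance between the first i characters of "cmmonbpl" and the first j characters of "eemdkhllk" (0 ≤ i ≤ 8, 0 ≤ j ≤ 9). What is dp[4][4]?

   ''  e  e  m  d  k  h  l  l  k
''  0  1  2  3  4  5  6  7  8  9
 c  1  1  2  3  4  5  6  7  8  9
 m  2  2  2  2  3  4  5  6  7  8
 m  3  3  3  2  3  4  5  6  7  8
 o  4  4  4  3  3  4  5  6  7  8
 n  5  5  5  4  4  4  5  6  7  8
 b  6  6  6  5  5  5  5  6  7  8
 p  7  7  7  6  6  6  6  6  7  8
 l  8  8  8  7  7  7  7  6  6  7

3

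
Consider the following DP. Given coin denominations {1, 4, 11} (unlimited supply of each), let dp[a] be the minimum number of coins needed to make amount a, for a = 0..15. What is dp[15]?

 a  0  1  2  3  4  5  6  7  8  9 10 11 12 13 14 15
dp  0  1  2  3  1  2  3  4  2  3  4  1  2  3  4  2

2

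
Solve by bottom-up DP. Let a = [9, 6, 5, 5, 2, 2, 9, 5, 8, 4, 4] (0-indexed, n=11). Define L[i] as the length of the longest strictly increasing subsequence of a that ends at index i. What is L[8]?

   i    0    1    2    3    4    5    6    7    8    9   10
a[i]    9    6    5    5    2    2    9    5    8    4    4
L[i]    1    1    1    1    1    1    2    2    3    2    2

3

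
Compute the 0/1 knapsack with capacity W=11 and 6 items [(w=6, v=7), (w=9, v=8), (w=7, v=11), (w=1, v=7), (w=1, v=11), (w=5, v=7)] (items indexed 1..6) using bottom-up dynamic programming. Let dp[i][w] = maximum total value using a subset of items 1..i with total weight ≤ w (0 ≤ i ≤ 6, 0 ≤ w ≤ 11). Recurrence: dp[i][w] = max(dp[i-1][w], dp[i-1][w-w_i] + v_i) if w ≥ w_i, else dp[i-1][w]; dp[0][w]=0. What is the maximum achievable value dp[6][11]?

29

i\w   0   1   2   3   4   5   6   7   8   9  10  11
  0   0   0   0   0   0   0   0   0   0   0   0   0
  1   0   0   0   0   0   0   7   7   7   7   7   7
  2   0   0   0   0   0   0   7   7   7   8   8   8
  3   0   0   0   0   0   0   7  11  11  11  11  11
  4   0   7   7   7   7   7   7  14  18  18  18  18
  5   0  11  18  18  18  18  18  18  25  29  29  29
  6   0  11  18  18  18  18  18  25  25  29  29  29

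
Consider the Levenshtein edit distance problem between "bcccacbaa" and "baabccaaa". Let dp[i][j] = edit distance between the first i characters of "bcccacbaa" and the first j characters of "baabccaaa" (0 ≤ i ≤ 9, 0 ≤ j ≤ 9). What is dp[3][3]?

   ''  b  a  a  b  c  c  a  a  a
''  0  1  2  3  4  5  6  7  8  9
 b  1  0  1  2  3  4  5  6  7  8
 c  2  1  1  2  3  3  4  5  6  7
 c  3  2  2  2  3  3  3  4  5  6
 c  4  3  3  3  3  3  3  4  5  6
 a  5  4  3  3  4  4  4  3  4  5
 c  6  5  4  4  4  4  4  4  4  5
 b  7  6  5  5  4  5  5  5  5  5
 a  8  7  6  5  5  5  6  5  5  5
 a  9  8  7  6  6  6  6  6  5  5

2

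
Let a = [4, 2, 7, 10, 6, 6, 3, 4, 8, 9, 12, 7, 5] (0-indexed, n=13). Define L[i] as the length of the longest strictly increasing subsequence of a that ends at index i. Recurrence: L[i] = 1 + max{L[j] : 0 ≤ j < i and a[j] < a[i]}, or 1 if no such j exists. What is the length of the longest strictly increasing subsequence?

   i    0    1    2    3    4    5    6    7    8    9   10   11   12
a[i]    4    2    7   10    6    6    3    4    8    9   12    7    5
L[i]    1    1    2    3    2    2    2    3    4    5    6    4    4

6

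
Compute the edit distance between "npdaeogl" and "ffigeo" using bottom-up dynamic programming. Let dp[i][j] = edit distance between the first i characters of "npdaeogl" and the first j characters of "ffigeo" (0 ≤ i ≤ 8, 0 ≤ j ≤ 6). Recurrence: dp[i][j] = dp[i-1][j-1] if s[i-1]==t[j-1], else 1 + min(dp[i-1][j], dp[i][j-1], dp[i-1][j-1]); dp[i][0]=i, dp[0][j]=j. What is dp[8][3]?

8

   ''  f  f  i  g  e  o
''  0  1  2  3  4  5  6
 n  1  1  2  3  4  5  6
 p  2  2  2  3  4  5  6
 d  3  3  3  3  4  5  6
 a  4  4  4  4  4  5  6
 e  5  5  5  5  5  4  5
 o  6  6  6  6  6  5  4
 g  7  7  7  7  6  6  5
 l  8  8  8  8  7  7  6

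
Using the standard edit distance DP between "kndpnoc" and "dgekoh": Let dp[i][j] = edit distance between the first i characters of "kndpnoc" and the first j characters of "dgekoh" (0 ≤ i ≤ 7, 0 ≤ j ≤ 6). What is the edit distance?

6

   ''  d  g  e  k  o  h
''  0  1  2  3  4  5  6
 k  1  1  2  3  3  4  5
 n  2  2  2  3  4  4  5
 d  3  2  3  3  4  5  5
 p  4  3  3  4  4  5  6
 n  5  4  4  4  5  5  6
 o  6  5  5  5  5  5  6
 c  7  6  6  6  6  6  6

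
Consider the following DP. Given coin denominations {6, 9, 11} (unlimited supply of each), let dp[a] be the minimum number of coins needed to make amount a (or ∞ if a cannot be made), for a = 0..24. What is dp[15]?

 a  0  1  2  3  4  5  6  7  8  9 10 11 12 13 14 15 16 17 18 19 20 21 22 23 24
dp  0  -  -  -  -  -  1  -  -  1  -  1  2  -  -  2  -  2  2  -  2  3  2  3  3
(- denotes ∞ / unreachable)

2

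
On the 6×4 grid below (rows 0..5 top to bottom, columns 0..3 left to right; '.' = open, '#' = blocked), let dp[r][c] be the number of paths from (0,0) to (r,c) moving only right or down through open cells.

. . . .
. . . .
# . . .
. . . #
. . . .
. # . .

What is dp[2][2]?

5

r\c   0   1   2   3
  0   1   1   1   1
  1   1   2   3   4
  2   0   2   5   9
  3   0   2   7   0
  4   0   2   9   9
  5   0   0   9  18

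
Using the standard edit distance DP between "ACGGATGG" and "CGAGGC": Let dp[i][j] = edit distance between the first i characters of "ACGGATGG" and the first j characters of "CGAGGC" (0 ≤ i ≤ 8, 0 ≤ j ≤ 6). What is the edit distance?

4

   ''  C  G  A  G  G  C
''  0  1  2  3  4  5  6
 A  1  1  2  2  3  4  5
 C  2  1  2  3  3  4  4
 G  3  2  1  2  3  3  4
 G  4  3  2  2  2  3  4
 A  5  4  3  2  3  3  4
 T  6  5  4  3  3  4  4
 G  7  6  5  4  3  3  4
 G  8  7  6  5  4  3  4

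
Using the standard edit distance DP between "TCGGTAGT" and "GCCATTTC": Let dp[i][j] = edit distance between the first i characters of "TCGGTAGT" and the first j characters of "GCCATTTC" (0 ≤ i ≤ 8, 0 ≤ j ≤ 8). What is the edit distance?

   ''  G  C  C  A  T  T  T  C
''  0  1  2  3  4  5  6  7  8
 T  1  1  2  3  4  4  5  6  7
 C  2  2  1  2  3  4  5  6  6
 G  3  2  2  2  3  4  5  6  7
 G  4  3  3  3  3  4  5  6  7
 T  5  4  4  4  4  3  4  5  6
 A  6  5  5  5  4  4  4  5  6
 G  7  6  6  6  5  5  5  5  6
 T  8  7  7  7  6  5  5  5  6

6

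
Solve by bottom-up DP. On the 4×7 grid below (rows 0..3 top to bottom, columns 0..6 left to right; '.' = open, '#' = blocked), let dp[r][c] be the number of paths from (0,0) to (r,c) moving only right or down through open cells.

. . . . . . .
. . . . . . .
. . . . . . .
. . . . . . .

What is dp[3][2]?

r\c   0   1   2   3   4   5   6
  0   1   1   1   1   1   1   1
  1   1   2   3   4   5   6   7
  2   1   3   6  10  15  21  28
  3   1   4  10  20  35  56  84

10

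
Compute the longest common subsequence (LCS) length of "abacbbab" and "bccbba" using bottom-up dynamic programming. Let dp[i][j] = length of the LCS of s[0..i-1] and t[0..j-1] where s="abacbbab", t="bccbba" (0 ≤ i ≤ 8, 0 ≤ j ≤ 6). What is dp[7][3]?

   ''  b  c  c  b  b  a
''  0  0  0  0  0  0  0
 a  0  0  0  0  0  0  1
 b  0  1  1  1  1  1  1
 a  0  1  1  1  1  1  2
 c  0  1  2  2  2  2  2
 b  0  1  2  2  3  3  3
 b  0  1  2  2  3  4  4
 a  0  1  2  2  3  4  5
 b  0  1  2  2  3  4  5

2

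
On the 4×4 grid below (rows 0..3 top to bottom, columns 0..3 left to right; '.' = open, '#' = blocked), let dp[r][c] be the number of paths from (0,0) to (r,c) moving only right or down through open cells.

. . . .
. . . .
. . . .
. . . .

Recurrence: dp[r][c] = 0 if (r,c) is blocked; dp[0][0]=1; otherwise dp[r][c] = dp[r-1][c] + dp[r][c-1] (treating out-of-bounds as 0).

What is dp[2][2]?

r\c   0   1   2   3
  0   1   1   1   1
  1   1   2   3   4
  2   1   3   6  10
  3   1   4  10  20

6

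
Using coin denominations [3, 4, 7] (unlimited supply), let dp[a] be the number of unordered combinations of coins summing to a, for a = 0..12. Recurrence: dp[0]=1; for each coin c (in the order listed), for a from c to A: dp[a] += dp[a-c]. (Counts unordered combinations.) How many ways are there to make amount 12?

2

after  coin     0     1     2     3     4     5     6     7     8     9    10    11    12
          3     1     0     0     1     0     0     1     0     0     1     0     0     1
          4     1     0     0     1     1     0     1     1     1     1     1     1     2
          7     1     0     0     1     1     0     1     2     1     1     2     2     2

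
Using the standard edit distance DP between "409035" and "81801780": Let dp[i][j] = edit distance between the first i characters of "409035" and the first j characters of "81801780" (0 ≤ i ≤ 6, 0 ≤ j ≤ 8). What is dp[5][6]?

5

   ''  8  1  8  0  1  7  8  0
''  0  1  2  3  4  5  6  7  8
 4  1  1  2  3  4  5  6  7  8
 0  2  2  2  3  3  4  5  6  7
 9  3  3  3  3  4  4  5  6  7
 0  4  4  4  4  3  4  5  6  6
 3  5  5  5  5  4  4  5  6  7
 5  6  6  6  6  5  5  5  6  7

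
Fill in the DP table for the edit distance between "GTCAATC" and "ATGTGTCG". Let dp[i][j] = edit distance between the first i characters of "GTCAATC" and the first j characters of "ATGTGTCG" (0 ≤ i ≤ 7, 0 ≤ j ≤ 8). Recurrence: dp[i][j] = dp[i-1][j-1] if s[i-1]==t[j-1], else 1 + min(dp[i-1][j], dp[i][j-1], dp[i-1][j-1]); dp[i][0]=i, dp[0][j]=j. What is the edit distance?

5

   ''  A  T  G  T  G  T  C  G
''  0  1  2  3  4  5  6  7  8
 G  1  1  2  2  3  4  5  6  7
 T  2  2  1  2  2  3  4  5  6
 C  3  3  2  2  3  3  4  4  5
 A  4  3  3  3  3  4  4  5  5
 A  5  4  4  4  4  4  5  5  6
 T  6  5  4  5  4  5  4  5  6
 C  7  6  5  5  5  5  5  4  5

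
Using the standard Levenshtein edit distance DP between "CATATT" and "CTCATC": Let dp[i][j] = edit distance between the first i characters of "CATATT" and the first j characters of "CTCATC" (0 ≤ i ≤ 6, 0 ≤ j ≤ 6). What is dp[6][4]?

   ''  C  T  C  A  T  C
''  0  1  2  3  4  5  6
 C  1  0  1  2  3  4  5
 A  2  1  1  2  2  3  4
 T  3  2  1  2  3  2  3
 A  4  3  2  2  2  3  3
 T  5  4  3  3  3  2  3
 T  6  5  4  4  4  3  3

4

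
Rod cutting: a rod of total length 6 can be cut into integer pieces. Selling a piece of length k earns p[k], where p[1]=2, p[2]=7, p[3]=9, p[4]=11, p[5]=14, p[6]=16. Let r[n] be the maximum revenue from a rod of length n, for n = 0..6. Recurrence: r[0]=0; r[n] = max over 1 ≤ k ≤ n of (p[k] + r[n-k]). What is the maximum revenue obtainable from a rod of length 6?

21

   n    0    1    2    3    4    5    6
r[n]    0    2    7    9   14   16   21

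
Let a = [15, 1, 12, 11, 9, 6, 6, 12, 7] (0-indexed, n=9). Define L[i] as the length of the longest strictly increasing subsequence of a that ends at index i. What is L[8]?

3

   i    0    1    2    3    4    5    6    7    8
a[i]   15    1   12   11    9    6    6   12    7
L[i]    1    1    2    2    2    2    2    3    3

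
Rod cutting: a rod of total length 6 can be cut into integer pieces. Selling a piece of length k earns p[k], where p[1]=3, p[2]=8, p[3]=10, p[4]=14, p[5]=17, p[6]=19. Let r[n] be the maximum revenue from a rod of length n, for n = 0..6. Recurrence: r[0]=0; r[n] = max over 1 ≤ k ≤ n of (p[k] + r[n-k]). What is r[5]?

19

   n    0    1    2    3    4    5    6
r[n]    0    3    8   11   16   19   24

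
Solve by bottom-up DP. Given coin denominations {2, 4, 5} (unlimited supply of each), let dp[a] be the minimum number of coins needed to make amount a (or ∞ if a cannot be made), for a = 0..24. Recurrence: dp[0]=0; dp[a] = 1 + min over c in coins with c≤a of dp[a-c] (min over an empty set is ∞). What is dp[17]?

 a  0  1  2  3  4  5  6  7  8  9 10 11 12 13 14 15 16 17 18 19 20 21 22 23 24
dp  0  -  1  -  1  1  2  2  2  2  2  3  3  3  3  3  4  4  4  4  4  5  5  5  5
(- denotes ∞ / unreachable)

4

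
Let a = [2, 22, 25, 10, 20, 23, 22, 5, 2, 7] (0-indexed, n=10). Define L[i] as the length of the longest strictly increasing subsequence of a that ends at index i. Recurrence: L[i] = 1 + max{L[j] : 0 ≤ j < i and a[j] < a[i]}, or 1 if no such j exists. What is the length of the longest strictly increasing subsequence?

   i    0    1    2    3    4    5    6    7    8    9
a[i]    2   22   25   10   20   23   22    5    2    7
L[i]    1    2    3    2    3    4    4    2    1    3

4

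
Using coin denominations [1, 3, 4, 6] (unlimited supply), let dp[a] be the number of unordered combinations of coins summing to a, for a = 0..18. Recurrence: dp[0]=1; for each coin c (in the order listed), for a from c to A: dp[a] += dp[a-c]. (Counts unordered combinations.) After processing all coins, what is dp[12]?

after  coin     0     1     2     3     4     5     6     7     8     9    10    11    12    13    14    15    16    17    18
          1     1     1     1     1     1     1     1     1     1     1     1     1     1     1     1     1     1     1     1
          3     1     1     1     2     2     2     3     3     3     4     4     4     5     5     5     6     6     6     7
          4     1     1     1     2     3     3     4     5     6     7     8     9    11    12    13    15    17    18    20
          6     1     1     1     2     3     3     5     6     7     9    11    12    16    18    20    24    28    30    36

16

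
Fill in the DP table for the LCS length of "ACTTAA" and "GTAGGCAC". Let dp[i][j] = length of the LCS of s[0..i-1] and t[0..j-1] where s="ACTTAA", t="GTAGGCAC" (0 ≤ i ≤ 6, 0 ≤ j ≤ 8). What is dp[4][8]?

   ''  G  T  A  G  G  C  A  C
''  0  0  0  0  0  0  0  0  0
 A  0  0  0  1  1  1  1  1  1
 C  0  0  0  1  1  1  2  2  2
 T  0  0  1  1  1  1  2  2  2
 T  0  0  1  1  1  1  2  2  2
 A  0  0  1  2  2  2  2  3  3
 A  0  0  1  2  2  2  2  3  3

2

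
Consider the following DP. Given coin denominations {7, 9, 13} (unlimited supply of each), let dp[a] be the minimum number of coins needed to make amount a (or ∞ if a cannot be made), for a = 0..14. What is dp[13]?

 a  0  1  2  3  4  5  6  7  8  9 10 11 12 13 14
dp  0  -  -  -  -  -  -  1  -  1  -  -  -  1  2
(- denotes ∞ / unreachable)

1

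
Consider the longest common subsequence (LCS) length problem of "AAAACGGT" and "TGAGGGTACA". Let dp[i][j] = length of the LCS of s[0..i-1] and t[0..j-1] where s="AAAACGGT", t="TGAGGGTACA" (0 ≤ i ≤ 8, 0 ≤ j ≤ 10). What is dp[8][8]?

4

   ''  T  G  A  G  G  G  T  A  C  A
''  0  0  0  0  0  0  0  0  0  0  0
 A  0  0  0  1  1  1  1  1  1  1  1
 A  0  0  0  1  1  1  1  1  2  2  2
 A  0  0  0  1  1  1  1  1  2  2  3
 A  0  0  0  1  1  1  1  1  2  2  3
 C  0  0  0  1  1  1  1  1  2  3  3
 G  0  0  1  1  2  2  2  2  2  3  3
 G  0  0  1  1  2  3  3  3  3  3  3
 T  0  1  1  1  2  3  3  4  4  4  4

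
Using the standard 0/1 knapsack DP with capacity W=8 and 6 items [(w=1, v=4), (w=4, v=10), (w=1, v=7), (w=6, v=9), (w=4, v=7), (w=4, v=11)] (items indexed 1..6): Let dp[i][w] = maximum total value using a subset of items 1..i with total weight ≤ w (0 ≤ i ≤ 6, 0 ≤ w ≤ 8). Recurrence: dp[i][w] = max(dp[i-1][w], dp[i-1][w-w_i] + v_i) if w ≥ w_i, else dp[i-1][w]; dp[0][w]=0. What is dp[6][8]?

22

i\w   0   1   2   3   4   5   6   7   8
  0   0   0   0   0   0   0   0   0   0
  1   0   4   4   4   4   4   4   4   4
  2   0   4   4   4  10  14  14  14  14
  3   0   7  11  11  11  17  21  21  21
  4   0   7  11  11  11  17  21  21  21
  5   0   7  11  11  11  17  21  21  21
  6   0   7  11  11  11  18  22  22  22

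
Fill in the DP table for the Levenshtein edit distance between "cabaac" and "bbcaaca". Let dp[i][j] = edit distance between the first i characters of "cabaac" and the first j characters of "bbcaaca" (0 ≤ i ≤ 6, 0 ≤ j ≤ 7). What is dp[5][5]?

3

   ''  b  b  c  a  a  c  a
''  0  1  2  3  4  5  6  7
 c  1  1  2  2  3  4  5  6
 a  2  2  2  3  2  3  4  5
 b  3  2  2  3  3  3  4  5
 a  4  3  3  3  3  3  4  4
 a  5  4  4  4  3  3  4  4
 c  6  5  5  4  4  4  3  4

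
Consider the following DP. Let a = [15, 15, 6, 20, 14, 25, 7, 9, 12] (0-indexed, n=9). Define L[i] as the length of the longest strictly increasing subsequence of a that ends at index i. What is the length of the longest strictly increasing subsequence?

4

   i    0    1    2    3    4    5    6    7    8
a[i]   15   15    6   20   14   25    7    9   12
L[i]    1    1    1    2    2    3    2    3    4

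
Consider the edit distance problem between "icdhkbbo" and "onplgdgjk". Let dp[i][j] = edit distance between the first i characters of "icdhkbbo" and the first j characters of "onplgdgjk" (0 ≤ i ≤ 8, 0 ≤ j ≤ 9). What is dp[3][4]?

   ''  o  n  p  l  g  d  g  j  k
''  0  1  2  3  4  5  6  7  8  9
 i  1  1  2  3  4  5  6  7  8  9
 c  2  2  2  3  4  5  6  7  8  9
 d  3  3  3  3  4  5  5  6  7  8
 h  4  4  4  4  4  5  6  6  7  8
 k  5  5  5  5  5  5  6  7  7  7
 b  6  6  6  6  6  6  6  7  8  8
 b  7  7  7  7  7  7  7  7  8  9
 o  8  7  8  8  8  8  8  8  8  9

4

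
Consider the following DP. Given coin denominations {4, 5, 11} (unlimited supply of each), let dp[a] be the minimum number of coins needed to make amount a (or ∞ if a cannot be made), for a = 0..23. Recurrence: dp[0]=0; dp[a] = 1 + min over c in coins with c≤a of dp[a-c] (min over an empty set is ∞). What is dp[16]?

 a  0  1  2  3  4  5  6  7  8  9 10 11 12 13 14 15 16 17 18 19 20 21 22 23
dp  0  -  -  -  1  1  -  -  2  2  2  1  3  3  3  2  2  4  4  3  3  3  2  4
(- denotes ∞ / unreachable)

2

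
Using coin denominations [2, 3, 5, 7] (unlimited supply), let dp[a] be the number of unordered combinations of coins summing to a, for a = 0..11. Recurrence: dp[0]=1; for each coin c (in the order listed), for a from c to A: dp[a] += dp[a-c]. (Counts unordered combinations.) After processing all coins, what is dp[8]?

3

after  coin     0     1     2     3     4     5     6     7     8     9    10    11
          2     1     0     1     0     1     0     1     0     1     0     1     0
          3     1     0     1     1     1     1     2     1     2     2     2     2
          5     1     0     1     1     1     2     2     2     3     3     4     4
          7     1     0     1     1     1     2     2     3     3     4     5     5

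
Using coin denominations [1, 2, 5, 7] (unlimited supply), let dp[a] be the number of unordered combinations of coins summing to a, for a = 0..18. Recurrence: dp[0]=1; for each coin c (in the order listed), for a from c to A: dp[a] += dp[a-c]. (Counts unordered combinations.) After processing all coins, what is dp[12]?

17

after  coin     0     1     2     3     4     5     6     7     8     9    10    11    12    13    14    15    16    17    18
          1     1     1     1     1     1     1     1     1     1     1     1     1     1     1     1     1     1     1     1
          2     1     1     2     2     3     3     4     4     5     5     6     6     7     7     8     8     9     9    10
          5     1     1     2     2     3     4     5     6     7     8    10    11    13    14    16    18    20    22    24
          7     1     1     2     2     3     4     5     7     8    10    12    14    17    19    23    26    30    34    38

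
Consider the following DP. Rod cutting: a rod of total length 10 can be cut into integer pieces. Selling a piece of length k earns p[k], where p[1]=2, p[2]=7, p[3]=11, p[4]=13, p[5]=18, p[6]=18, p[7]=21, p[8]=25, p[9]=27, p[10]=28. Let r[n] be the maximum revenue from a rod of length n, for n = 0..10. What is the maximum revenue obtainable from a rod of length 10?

36

   n    0    1    2    3    4    5    6    7    8    9   10
r[n]    0    2    7   11   14   18   22   25   29   33   36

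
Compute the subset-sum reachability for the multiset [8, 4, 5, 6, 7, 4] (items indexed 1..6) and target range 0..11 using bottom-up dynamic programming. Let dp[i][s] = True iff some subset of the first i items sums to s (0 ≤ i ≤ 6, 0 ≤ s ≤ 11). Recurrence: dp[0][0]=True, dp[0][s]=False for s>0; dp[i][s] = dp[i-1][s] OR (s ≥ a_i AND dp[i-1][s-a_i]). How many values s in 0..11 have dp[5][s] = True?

i\s   0   1   2   3   4   5   6   7   8   9  10  11
  0   T   F   F   F   F   F   F   F   F   F   F   F
  1   T   F   F   F   F   F   F   F   T   F   F   F
  2   T   F   F   F   T   F   F   F   T   F   F   F
  3   T   F   F   F   T   T   F   F   T   T   F   F
  4   T   F   F   F   T   T   T   F   T   T   T   T
  5   T   F   F   F   T   T   T   T   T   T   T   T
  6   T   F   F   F   T   T   T   T   T   T   T   T

9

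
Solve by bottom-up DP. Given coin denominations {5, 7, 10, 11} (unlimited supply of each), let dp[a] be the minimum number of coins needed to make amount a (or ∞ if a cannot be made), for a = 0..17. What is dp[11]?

1

 a  0  1  2  3  4  5  6  7  8  9 10 11 12 13 14 15 16 17
dp  0  -  -  -  -  1  -  1  -  -  1  1  2  -  2  2  2  2
(- denotes ∞ / unreachable)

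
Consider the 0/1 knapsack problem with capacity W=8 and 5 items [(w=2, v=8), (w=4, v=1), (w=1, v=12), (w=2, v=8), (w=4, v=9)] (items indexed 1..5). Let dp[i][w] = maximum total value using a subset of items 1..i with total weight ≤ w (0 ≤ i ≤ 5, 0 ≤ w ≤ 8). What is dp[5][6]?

i\w   0   1   2   3   4   5   6   7   8
  0   0   0   0   0   0   0   0   0   0
  1   0   0   8   8   8   8   8   8   8
  2   0   0   8   8   8   8   9   9   9
  3   0  12  12  20  20  20  20  21  21
  4   0  12  12  20  20  28  28  28  28
  5   0  12  12  20  20  28  28  29  29

28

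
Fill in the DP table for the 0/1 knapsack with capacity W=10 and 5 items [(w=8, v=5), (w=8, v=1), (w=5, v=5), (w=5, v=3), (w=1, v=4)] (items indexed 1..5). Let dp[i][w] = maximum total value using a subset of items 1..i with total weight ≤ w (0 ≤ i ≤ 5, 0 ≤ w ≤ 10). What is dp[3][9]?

i\w   0   1   2   3   4   5   6   7   8   9  10
  0   0   0   0   0   0   0   0   0   0   0   0
  1   0   0   0   0   0   0   0   0   5   5   5
  2   0   0   0   0   0   0   0   0   5   5   5
  3   0   0   0   0   0   5   5   5   5   5   5
  4   0   0   0   0   0   5   5   5   5   5   8
  5   0   4   4   4   4   5   9   9   9   9   9

5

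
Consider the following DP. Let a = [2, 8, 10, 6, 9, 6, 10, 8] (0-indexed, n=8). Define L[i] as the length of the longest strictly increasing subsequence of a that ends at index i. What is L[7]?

   i    0    1    2    3    4    5    6    7
a[i]    2    8   10    6    9    6   10    8
L[i]    1    2    3    2    3    2    4    3

3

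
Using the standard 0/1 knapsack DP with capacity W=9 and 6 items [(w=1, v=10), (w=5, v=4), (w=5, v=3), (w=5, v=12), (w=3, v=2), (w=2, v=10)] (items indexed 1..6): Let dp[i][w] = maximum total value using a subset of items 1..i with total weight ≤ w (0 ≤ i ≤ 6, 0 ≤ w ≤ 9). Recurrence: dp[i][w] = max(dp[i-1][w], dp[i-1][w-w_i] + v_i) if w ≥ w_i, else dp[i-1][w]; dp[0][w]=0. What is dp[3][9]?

14

i\w   0   1   2   3   4   5   6   7   8   9
  0   0   0   0   0   0   0   0   0   0   0
  1   0  10  10  10  10  10  10  10  10  10
  2   0  10  10  10  10  10  14  14  14  14
  3   0  10  10  10  10  10  14  14  14  14
  4   0  10  10  10  10  12  22  22  22  22
  5   0  10  10  10  12  12  22  22  22  24
  6   0  10  10  20  20  20  22  22  32  32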